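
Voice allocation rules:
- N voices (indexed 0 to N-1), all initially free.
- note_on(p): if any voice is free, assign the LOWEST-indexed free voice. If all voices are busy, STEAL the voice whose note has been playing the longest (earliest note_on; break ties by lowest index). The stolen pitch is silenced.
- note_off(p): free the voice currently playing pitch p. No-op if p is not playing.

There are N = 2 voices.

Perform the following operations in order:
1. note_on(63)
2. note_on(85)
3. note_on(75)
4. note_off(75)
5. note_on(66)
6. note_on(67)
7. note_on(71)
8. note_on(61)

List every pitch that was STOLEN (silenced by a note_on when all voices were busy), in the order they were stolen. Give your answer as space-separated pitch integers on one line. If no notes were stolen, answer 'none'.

Answer: 63 85 66 67

Derivation:
Op 1: note_on(63): voice 0 is free -> assigned | voices=[63 -]
Op 2: note_on(85): voice 1 is free -> assigned | voices=[63 85]
Op 3: note_on(75): all voices busy, STEAL voice 0 (pitch 63, oldest) -> assign | voices=[75 85]
Op 4: note_off(75): free voice 0 | voices=[- 85]
Op 5: note_on(66): voice 0 is free -> assigned | voices=[66 85]
Op 6: note_on(67): all voices busy, STEAL voice 1 (pitch 85, oldest) -> assign | voices=[66 67]
Op 7: note_on(71): all voices busy, STEAL voice 0 (pitch 66, oldest) -> assign | voices=[71 67]
Op 8: note_on(61): all voices busy, STEAL voice 1 (pitch 67, oldest) -> assign | voices=[71 61]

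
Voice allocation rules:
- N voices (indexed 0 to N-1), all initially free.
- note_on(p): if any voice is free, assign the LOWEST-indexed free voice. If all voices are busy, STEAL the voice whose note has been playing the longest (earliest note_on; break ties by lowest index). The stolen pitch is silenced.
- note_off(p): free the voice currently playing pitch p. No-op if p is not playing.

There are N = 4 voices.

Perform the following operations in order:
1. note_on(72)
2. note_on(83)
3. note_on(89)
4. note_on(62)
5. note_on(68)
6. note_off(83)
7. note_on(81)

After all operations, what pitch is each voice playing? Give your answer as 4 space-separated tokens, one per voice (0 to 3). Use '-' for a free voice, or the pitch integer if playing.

Answer: 68 81 89 62

Derivation:
Op 1: note_on(72): voice 0 is free -> assigned | voices=[72 - - -]
Op 2: note_on(83): voice 1 is free -> assigned | voices=[72 83 - -]
Op 3: note_on(89): voice 2 is free -> assigned | voices=[72 83 89 -]
Op 4: note_on(62): voice 3 is free -> assigned | voices=[72 83 89 62]
Op 5: note_on(68): all voices busy, STEAL voice 0 (pitch 72, oldest) -> assign | voices=[68 83 89 62]
Op 6: note_off(83): free voice 1 | voices=[68 - 89 62]
Op 7: note_on(81): voice 1 is free -> assigned | voices=[68 81 89 62]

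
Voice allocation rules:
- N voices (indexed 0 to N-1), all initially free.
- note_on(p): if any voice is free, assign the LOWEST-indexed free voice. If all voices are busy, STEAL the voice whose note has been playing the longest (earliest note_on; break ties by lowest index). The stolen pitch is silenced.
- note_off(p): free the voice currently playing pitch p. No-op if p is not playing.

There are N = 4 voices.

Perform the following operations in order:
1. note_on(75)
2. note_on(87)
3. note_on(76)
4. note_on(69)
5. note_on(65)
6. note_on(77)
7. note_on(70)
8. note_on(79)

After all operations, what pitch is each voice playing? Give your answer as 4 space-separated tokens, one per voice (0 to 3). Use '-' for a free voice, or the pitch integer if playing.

Op 1: note_on(75): voice 0 is free -> assigned | voices=[75 - - -]
Op 2: note_on(87): voice 1 is free -> assigned | voices=[75 87 - -]
Op 3: note_on(76): voice 2 is free -> assigned | voices=[75 87 76 -]
Op 4: note_on(69): voice 3 is free -> assigned | voices=[75 87 76 69]
Op 5: note_on(65): all voices busy, STEAL voice 0 (pitch 75, oldest) -> assign | voices=[65 87 76 69]
Op 6: note_on(77): all voices busy, STEAL voice 1 (pitch 87, oldest) -> assign | voices=[65 77 76 69]
Op 7: note_on(70): all voices busy, STEAL voice 2 (pitch 76, oldest) -> assign | voices=[65 77 70 69]
Op 8: note_on(79): all voices busy, STEAL voice 3 (pitch 69, oldest) -> assign | voices=[65 77 70 79]

Answer: 65 77 70 79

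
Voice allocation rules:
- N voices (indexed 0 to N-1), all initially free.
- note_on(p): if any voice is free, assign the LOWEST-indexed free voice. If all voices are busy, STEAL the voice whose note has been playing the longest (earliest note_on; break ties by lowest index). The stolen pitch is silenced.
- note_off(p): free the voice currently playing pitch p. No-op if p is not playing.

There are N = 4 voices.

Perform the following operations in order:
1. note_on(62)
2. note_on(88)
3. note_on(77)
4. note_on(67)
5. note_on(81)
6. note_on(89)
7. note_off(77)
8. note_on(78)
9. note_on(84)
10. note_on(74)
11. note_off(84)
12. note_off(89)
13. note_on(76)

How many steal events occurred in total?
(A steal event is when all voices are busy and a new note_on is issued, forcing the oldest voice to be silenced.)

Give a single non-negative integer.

Answer: 4

Derivation:
Op 1: note_on(62): voice 0 is free -> assigned | voices=[62 - - -]
Op 2: note_on(88): voice 1 is free -> assigned | voices=[62 88 - -]
Op 3: note_on(77): voice 2 is free -> assigned | voices=[62 88 77 -]
Op 4: note_on(67): voice 3 is free -> assigned | voices=[62 88 77 67]
Op 5: note_on(81): all voices busy, STEAL voice 0 (pitch 62, oldest) -> assign | voices=[81 88 77 67]
Op 6: note_on(89): all voices busy, STEAL voice 1 (pitch 88, oldest) -> assign | voices=[81 89 77 67]
Op 7: note_off(77): free voice 2 | voices=[81 89 - 67]
Op 8: note_on(78): voice 2 is free -> assigned | voices=[81 89 78 67]
Op 9: note_on(84): all voices busy, STEAL voice 3 (pitch 67, oldest) -> assign | voices=[81 89 78 84]
Op 10: note_on(74): all voices busy, STEAL voice 0 (pitch 81, oldest) -> assign | voices=[74 89 78 84]
Op 11: note_off(84): free voice 3 | voices=[74 89 78 -]
Op 12: note_off(89): free voice 1 | voices=[74 - 78 -]
Op 13: note_on(76): voice 1 is free -> assigned | voices=[74 76 78 -]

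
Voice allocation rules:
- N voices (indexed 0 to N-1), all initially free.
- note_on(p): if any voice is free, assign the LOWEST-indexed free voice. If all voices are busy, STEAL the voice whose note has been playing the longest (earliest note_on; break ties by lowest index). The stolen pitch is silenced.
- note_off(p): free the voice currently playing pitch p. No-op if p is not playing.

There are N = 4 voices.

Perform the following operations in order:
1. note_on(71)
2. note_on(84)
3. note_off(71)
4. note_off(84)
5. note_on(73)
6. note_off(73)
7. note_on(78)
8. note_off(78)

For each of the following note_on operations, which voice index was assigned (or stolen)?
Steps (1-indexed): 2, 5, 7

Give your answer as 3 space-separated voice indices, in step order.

Answer: 1 0 0

Derivation:
Op 1: note_on(71): voice 0 is free -> assigned | voices=[71 - - -]
Op 2: note_on(84): voice 1 is free -> assigned | voices=[71 84 - -]
Op 3: note_off(71): free voice 0 | voices=[- 84 - -]
Op 4: note_off(84): free voice 1 | voices=[- - - -]
Op 5: note_on(73): voice 0 is free -> assigned | voices=[73 - - -]
Op 6: note_off(73): free voice 0 | voices=[- - - -]
Op 7: note_on(78): voice 0 is free -> assigned | voices=[78 - - -]
Op 8: note_off(78): free voice 0 | voices=[- - - -]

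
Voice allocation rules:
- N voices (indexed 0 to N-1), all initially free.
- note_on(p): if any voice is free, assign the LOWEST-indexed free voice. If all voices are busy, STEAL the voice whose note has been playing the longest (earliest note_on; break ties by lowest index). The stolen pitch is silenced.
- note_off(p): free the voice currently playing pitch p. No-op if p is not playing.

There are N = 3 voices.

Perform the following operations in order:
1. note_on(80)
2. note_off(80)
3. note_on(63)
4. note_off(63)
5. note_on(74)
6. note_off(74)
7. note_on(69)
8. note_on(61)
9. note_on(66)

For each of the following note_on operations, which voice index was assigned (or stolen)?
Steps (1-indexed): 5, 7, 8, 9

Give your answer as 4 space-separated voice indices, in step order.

Answer: 0 0 1 2

Derivation:
Op 1: note_on(80): voice 0 is free -> assigned | voices=[80 - -]
Op 2: note_off(80): free voice 0 | voices=[- - -]
Op 3: note_on(63): voice 0 is free -> assigned | voices=[63 - -]
Op 4: note_off(63): free voice 0 | voices=[- - -]
Op 5: note_on(74): voice 0 is free -> assigned | voices=[74 - -]
Op 6: note_off(74): free voice 0 | voices=[- - -]
Op 7: note_on(69): voice 0 is free -> assigned | voices=[69 - -]
Op 8: note_on(61): voice 1 is free -> assigned | voices=[69 61 -]
Op 9: note_on(66): voice 2 is free -> assigned | voices=[69 61 66]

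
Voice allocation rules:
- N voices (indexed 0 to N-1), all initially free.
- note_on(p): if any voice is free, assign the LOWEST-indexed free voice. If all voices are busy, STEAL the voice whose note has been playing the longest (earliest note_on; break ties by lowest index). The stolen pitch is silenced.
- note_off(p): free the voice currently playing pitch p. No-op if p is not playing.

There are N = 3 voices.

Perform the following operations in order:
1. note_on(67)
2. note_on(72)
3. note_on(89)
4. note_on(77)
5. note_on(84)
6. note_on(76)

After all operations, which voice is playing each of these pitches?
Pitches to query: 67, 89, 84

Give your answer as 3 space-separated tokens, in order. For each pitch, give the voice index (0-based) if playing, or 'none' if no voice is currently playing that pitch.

Answer: none none 1

Derivation:
Op 1: note_on(67): voice 0 is free -> assigned | voices=[67 - -]
Op 2: note_on(72): voice 1 is free -> assigned | voices=[67 72 -]
Op 3: note_on(89): voice 2 is free -> assigned | voices=[67 72 89]
Op 4: note_on(77): all voices busy, STEAL voice 0 (pitch 67, oldest) -> assign | voices=[77 72 89]
Op 5: note_on(84): all voices busy, STEAL voice 1 (pitch 72, oldest) -> assign | voices=[77 84 89]
Op 6: note_on(76): all voices busy, STEAL voice 2 (pitch 89, oldest) -> assign | voices=[77 84 76]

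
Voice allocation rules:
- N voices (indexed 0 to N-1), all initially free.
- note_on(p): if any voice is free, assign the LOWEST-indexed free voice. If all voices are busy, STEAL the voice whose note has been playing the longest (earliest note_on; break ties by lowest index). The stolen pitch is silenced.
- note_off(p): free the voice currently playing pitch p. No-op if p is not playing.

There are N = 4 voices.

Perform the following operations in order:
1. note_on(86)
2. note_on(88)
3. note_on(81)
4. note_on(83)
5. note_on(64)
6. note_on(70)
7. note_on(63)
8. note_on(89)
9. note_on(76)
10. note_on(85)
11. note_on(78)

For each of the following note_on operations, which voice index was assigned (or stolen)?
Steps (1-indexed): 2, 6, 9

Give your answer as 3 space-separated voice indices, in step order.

Op 1: note_on(86): voice 0 is free -> assigned | voices=[86 - - -]
Op 2: note_on(88): voice 1 is free -> assigned | voices=[86 88 - -]
Op 3: note_on(81): voice 2 is free -> assigned | voices=[86 88 81 -]
Op 4: note_on(83): voice 3 is free -> assigned | voices=[86 88 81 83]
Op 5: note_on(64): all voices busy, STEAL voice 0 (pitch 86, oldest) -> assign | voices=[64 88 81 83]
Op 6: note_on(70): all voices busy, STEAL voice 1 (pitch 88, oldest) -> assign | voices=[64 70 81 83]
Op 7: note_on(63): all voices busy, STEAL voice 2 (pitch 81, oldest) -> assign | voices=[64 70 63 83]
Op 8: note_on(89): all voices busy, STEAL voice 3 (pitch 83, oldest) -> assign | voices=[64 70 63 89]
Op 9: note_on(76): all voices busy, STEAL voice 0 (pitch 64, oldest) -> assign | voices=[76 70 63 89]
Op 10: note_on(85): all voices busy, STEAL voice 1 (pitch 70, oldest) -> assign | voices=[76 85 63 89]
Op 11: note_on(78): all voices busy, STEAL voice 2 (pitch 63, oldest) -> assign | voices=[76 85 78 89]

Answer: 1 1 0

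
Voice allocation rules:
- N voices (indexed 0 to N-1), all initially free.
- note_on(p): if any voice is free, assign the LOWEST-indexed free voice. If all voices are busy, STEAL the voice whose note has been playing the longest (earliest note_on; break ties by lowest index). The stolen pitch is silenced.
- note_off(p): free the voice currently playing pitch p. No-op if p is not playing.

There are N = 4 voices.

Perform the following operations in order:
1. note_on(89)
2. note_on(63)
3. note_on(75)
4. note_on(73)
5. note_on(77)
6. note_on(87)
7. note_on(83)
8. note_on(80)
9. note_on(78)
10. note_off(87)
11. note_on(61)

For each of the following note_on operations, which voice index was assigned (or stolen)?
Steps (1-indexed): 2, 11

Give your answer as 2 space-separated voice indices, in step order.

Answer: 1 1

Derivation:
Op 1: note_on(89): voice 0 is free -> assigned | voices=[89 - - -]
Op 2: note_on(63): voice 1 is free -> assigned | voices=[89 63 - -]
Op 3: note_on(75): voice 2 is free -> assigned | voices=[89 63 75 -]
Op 4: note_on(73): voice 3 is free -> assigned | voices=[89 63 75 73]
Op 5: note_on(77): all voices busy, STEAL voice 0 (pitch 89, oldest) -> assign | voices=[77 63 75 73]
Op 6: note_on(87): all voices busy, STEAL voice 1 (pitch 63, oldest) -> assign | voices=[77 87 75 73]
Op 7: note_on(83): all voices busy, STEAL voice 2 (pitch 75, oldest) -> assign | voices=[77 87 83 73]
Op 8: note_on(80): all voices busy, STEAL voice 3 (pitch 73, oldest) -> assign | voices=[77 87 83 80]
Op 9: note_on(78): all voices busy, STEAL voice 0 (pitch 77, oldest) -> assign | voices=[78 87 83 80]
Op 10: note_off(87): free voice 1 | voices=[78 - 83 80]
Op 11: note_on(61): voice 1 is free -> assigned | voices=[78 61 83 80]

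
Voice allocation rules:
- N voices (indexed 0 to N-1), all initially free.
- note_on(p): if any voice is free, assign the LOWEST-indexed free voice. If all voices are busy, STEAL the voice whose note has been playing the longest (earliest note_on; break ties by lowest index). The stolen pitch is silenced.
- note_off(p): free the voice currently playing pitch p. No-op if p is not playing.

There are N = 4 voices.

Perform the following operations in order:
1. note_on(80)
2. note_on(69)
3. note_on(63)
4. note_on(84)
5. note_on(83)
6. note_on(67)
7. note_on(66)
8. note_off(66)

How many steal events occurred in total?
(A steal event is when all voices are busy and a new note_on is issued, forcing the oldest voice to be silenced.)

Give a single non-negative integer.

Op 1: note_on(80): voice 0 is free -> assigned | voices=[80 - - -]
Op 2: note_on(69): voice 1 is free -> assigned | voices=[80 69 - -]
Op 3: note_on(63): voice 2 is free -> assigned | voices=[80 69 63 -]
Op 4: note_on(84): voice 3 is free -> assigned | voices=[80 69 63 84]
Op 5: note_on(83): all voices busy, STEAL voice 0 (pitch 80, oldest) -> assign | voices=[83 69 63 84]
Op 6: note_on(67): all voices busy, STEAL voice 1 (pitch 69, oldest) -> assign | voices=[83 67 63 84]
Op 7: note_on(66): all voices busy, STEAL voice 2 (pitch 63, oldest) -> assign | voices=[83 67 66 84]
Op 8: note_off(66): free voice 2 | voices=[83 67 - 84]

Answer: 3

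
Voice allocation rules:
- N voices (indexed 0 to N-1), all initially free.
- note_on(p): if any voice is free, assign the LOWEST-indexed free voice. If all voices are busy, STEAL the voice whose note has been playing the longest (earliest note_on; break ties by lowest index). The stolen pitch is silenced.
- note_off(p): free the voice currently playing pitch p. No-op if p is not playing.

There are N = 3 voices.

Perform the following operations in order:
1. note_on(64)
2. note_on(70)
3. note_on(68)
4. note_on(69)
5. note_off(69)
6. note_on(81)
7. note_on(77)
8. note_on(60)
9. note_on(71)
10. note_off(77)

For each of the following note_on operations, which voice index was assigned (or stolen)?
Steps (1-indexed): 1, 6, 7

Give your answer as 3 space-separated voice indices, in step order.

Op 1: note_on(64): voice 0 is free -> assigned | voices=[64 - -]
Op 2: note_on(70): voice 1 is free -> assigned | voices=[64 70 -]
Op 3: note_on(68): voice 2 is free -> assigned | voices=[64 70 68]
Op 4: note_on(69): all voices busy, STEAL voice 0 (pitch 64, oldest) -> assign | voices=[69 70 68]
Op 5: note_off(69): free voice 0 | voices=[- 70 68]
Op 6: note_on(81): voice 0 is free -> assigned | voices=[81 70 68]
Op 7: note_on(77): all voices busy, STEAL voice 1 (pitch 70, oldest) -> assign | voices=[81 77 68]
Op 8: note_on(60): all voices busy, STEAL voice 2 (pitch 68, oldest) -> assign | voices=[81 77 60]
Op 9: note_on(71): all voices busy, STEAL voice 0 (pitch 81, oldest) -> assign | voices=[71 77 60]
Op 10: note_off(77): free voice 1 | voices=[71 - 60]

Answer: 0 0 1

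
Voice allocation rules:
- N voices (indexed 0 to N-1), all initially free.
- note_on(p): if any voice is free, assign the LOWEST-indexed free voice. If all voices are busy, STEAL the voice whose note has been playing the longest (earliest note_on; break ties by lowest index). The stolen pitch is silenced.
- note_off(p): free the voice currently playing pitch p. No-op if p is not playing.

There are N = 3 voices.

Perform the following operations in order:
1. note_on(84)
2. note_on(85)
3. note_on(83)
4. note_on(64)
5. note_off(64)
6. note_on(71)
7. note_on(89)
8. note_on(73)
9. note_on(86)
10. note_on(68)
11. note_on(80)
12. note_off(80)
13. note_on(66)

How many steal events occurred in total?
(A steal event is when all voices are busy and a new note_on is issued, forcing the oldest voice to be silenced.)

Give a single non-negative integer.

Op 1: note_on(84): voice 0 is free -> assigned | voices=[84 - -]
Op 2: note_on(85): voice 1 is free -> assigned | voices=[84 85 -]
Op 3: note_on(83): voice 2 is free -> assigned | voices=[84 85 83]
Op 4: note_on(64): all voices busy, STEAL voice 0 (pitch 84, oldest) -> assign | voices=[64 85 83]
Op 5: note_off(64): free voice 0 | voices=[- 85 83]
Op 6: note_on(71): voice 0 is free -> assigned | voices=[71 85 83]
Op 7: note_on(89): all voices busy, STEAL voice 1 (pitch 85, oldest) -> assign | voices=[71 89 83]
Op 8: note_on(73): all voices busy, STEAL voice 2 (pitch 83, oldest) -> assign | voices=[71 89 73]
Op 9: note_on(86): all voices busy, STEAL voice 0 (pitch 71, oldest) -> assign | voices=[86 89 73]
Op 10: note_on(68): all voices busy, STEAL voice 1 (pitch 89, oldest) -> assign | voices=[86 68 73]
Op 11: note_on(80): all voices busy, STEAL voice 2 (pitch 73, oldest) -> assign | voices=[86 68 80]
Op 12: note_off(80): free voice 2 | voices=[86 68 -]
Op 13: note_on(66): voice 2 is free -> assigned | voices=[86 68 66]

Answer: 6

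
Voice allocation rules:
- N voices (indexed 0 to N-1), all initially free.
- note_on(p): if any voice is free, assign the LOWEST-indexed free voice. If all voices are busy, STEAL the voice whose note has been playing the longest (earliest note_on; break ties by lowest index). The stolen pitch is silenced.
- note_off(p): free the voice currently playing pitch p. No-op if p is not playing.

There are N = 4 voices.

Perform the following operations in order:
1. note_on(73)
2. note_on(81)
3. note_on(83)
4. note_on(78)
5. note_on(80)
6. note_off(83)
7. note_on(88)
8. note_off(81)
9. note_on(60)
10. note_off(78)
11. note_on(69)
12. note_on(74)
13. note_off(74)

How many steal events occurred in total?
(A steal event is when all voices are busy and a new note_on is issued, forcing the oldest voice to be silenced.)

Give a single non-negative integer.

Op 1: note_on(73): voice 0 is free -> assigned | voices=[73 - - -]
Op 2: note_on(81): voice 1 is free -> assigned | voices=[73 81 - -]
Op 3: note_on(83): voice 2 is free -> assigned | voices=[73 81 83 -]
Op 4: note_on(78): voice 3 is free -> assigned | voices=[73 81 83 78]
Op 5: note_on(80): all voices busy, STEAL voice 0 (pitch 73, oldest) -> assign | voices=[80 81 83 78]
Op 6: note_off(83): free voice 2 | voices=[80 81 - 78]
Op 7: note_on(88): voice 2 is free -> assigned | voices=[80 81 88 78]
Op 8: note_off(81): free voice 1 | voices=[80 - 88 78]
Op 9: note_on(60): voice 1 is free -> assigned | voices=[80 60 88 78]
Op 10: note_off(78): free voice 3 | voices=[80 60 88 -]
Op 11: note_on(69): voice 3 is free -> assigned | voices=[80 60 88 69]
Op 12: note_on(74): all voices busy, STEAL voice 0 (pitch 80, oldest) -> assign | voices=[74 60 88 69]
Op 13: note_off(74): free voice 0 | voices=[- 60 88 69]

Answer: 2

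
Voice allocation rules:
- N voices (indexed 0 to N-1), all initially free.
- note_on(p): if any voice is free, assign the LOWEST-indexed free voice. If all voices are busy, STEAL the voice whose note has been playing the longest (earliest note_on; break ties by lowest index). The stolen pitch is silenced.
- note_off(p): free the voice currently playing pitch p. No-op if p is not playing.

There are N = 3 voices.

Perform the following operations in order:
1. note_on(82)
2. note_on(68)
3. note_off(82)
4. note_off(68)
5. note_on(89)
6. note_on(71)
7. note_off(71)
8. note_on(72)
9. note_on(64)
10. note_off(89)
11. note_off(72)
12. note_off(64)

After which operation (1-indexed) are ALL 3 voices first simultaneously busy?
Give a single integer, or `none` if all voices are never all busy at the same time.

Op 1: note_on(82): voice 0 is free -> assigned | voices=[82 - -]
Op 2: note_on(68): voice 1 is free -> assigned | voices=[82 68 -]
Op 3: note_off(82): free voice 0 | voices=[- 68 -]
Op 4: note_off(68): free voice 1 | voices=[- - -]
Op 5: note_on(89): voice 0 is free -> assigned | voices=[89 - -]
Op 6: note_on(71): voice 1 is free -> assigned | voices=[89 71 -]
Op 7: note_off(71): free voice 1 | voices=[89 - -]
Op 8: note_on(72): voice 1 is free -> assigned | voices=[89 72 -]
Op 9: note_on(64): voice 2 is free -> assigned | voices=[89 72 64]
Op 10: note_off(89): free voice 0 | voices=[- 72 64]
Op 11: note_off(72): free voice 1 | voices=[- - 64]
Op 12: note_off(64): free voice 2 | voices=[- - -]

Answer: 9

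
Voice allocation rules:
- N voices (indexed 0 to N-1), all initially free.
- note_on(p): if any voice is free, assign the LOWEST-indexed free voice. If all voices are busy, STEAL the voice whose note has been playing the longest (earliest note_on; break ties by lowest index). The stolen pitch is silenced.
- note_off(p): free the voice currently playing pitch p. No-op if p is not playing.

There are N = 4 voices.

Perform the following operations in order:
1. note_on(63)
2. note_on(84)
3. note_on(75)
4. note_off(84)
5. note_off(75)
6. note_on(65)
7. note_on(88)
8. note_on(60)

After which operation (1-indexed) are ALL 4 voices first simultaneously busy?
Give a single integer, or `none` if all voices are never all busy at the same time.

Answer: 8

Derivation:
Op 1: note_on(63): voice 0 is free -> assigned | voices=[63 - - -]
Op 2: note_on(84): voice 1 is free -> assigned | voices=[63 84 - -]
Op 3: note_on(75): voice 2 is free -> assigned | voices=[63 84 75 -]
Op 4: note_off(84): free voice 1 | voices=[63 - 75 -]
Op 5: note_off(75): free voice 2 | voices=[63 - - -]
Op 6: note_on(65): voice 1 is free -> assigned | voices=[63 65 - -]
Op 7: note_on(88): voice 2 is free -> assigned | voices=[63 65 88 -]
Op 8: note_on(60): voice 3 is free -> assigned | voices=[63 65 88 60]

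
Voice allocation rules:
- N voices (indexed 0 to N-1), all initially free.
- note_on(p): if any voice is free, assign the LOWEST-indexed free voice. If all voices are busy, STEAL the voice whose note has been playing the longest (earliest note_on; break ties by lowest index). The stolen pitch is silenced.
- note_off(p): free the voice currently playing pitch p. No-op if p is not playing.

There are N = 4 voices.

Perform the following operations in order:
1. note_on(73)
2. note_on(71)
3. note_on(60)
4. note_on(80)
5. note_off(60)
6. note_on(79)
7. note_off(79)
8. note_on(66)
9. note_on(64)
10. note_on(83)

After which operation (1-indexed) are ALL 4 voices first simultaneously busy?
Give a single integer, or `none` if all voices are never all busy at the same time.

Answer: 4

Derivation:
Op 1: note_on(73): voice 0 is free -> assigned | voices=[73 - - -]
Op 2: note_on(71): voice 1 is free -> assigned | voices=[73 71 - -]
Op 3: note_on(60): voice 2 is free -> assigned | voices=[73 71 60 -]
Op 4: note_on(80): voice 3 is free -> assigned | voices=[73 71 60 80]
Op 5: note_off(60): free voice 2 | voices=[73 71 - 80]
Op 6: note_on(79): voice 2 is free -> assigned | voices=[73 71 79 80]
Op 7: note_off(79): free voice 2 | voices=[73 71 - 80]
Op 8: note_on(66): voice 2 is free -> assigned | voices=[73 71 66 80]
Op 9: note_on(64): all voices busy, STEAL voice 0 (pitch 73, oldest) -> assign | voices=[64 71 66 80]
Op 10: note_on(83): all voices busy, STEAL voice 1 (pitch 71, oldest) -> assign | voices=[64 83 66 80]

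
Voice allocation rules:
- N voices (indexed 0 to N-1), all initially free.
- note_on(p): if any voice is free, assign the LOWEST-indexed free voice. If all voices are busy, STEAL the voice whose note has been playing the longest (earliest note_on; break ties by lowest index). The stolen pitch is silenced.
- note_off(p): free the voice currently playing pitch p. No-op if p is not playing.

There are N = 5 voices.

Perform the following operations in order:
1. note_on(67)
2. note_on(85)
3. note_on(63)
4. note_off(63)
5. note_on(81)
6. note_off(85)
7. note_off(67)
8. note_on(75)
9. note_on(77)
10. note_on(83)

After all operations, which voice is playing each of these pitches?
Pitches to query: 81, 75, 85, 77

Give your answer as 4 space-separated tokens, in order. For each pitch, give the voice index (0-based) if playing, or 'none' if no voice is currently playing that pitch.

Answer: 2 0 none 1

Derivation:
Op 1: note_on(67): voice 0 is free -> assigned | voices=[67 - - - -]
Op 2: note_on(85): voice 1 is free -> assigned | voices=[67 85 - - -]
Op 3: note_on(63): voice 2 is free -> assigned | voices=[67 85 63 - -]
Op 4: note_off(63): free voice 2 | voices=[67 85 - - -]
Op 5: note_on(81): voice 2 is free -> assigned | voices=[67 85 81 - -]
Op 6: note_off(85): free voice 1 | voices=[67 - 81 - -]
Op 7: note_off(67): free voice 0 | voices=[- - 81 - -]
Op 8: note_on(75): voice 0 is free -> assigned | voices=[75 - 81 - -]
Op 9: note_on(77): voice 1 is free -> assigned | voices=[75 77 81 - -]
Op 10: note_on(83): voice 3 is free -> assigned | voices=[75 77 81 83 -]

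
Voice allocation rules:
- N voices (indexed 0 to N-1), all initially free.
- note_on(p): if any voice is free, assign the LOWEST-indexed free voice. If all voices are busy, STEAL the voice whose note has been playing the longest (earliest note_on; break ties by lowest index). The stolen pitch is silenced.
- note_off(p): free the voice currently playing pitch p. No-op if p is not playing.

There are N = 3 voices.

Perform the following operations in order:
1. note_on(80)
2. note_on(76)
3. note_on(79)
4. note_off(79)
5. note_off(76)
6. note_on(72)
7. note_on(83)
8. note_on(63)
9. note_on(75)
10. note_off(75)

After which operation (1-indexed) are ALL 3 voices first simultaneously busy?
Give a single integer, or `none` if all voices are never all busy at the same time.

Answer: 3

Derivation:
Op 1: note_on(80): voice 0 is free -> assigned | voices=[80 - -]
Op 2: note_on(76): voice 1 is free -> assigned | voices=[80 76 -]
Op 3: note_on(79): voice 2 is free -> assigned | voices=[80 76 79]
Op 4: note_off(79): free voice 2 | voices=[80 76 -]
Op 5: note_off(76): free voice 1 | voices=[80 - -]
Op 6: note_on(72): voice 1 is free -> assigned | voices=[80 72 -]
Op 7: note_on(83): voice 2 is free -> assigned | voices=[80 72 83]
Op 8: note_on(63): all voices busy, STEAL voice 0 (pitch 80, oldest) -> assign | voices=[63 72 83]
Op 9: note_on(75): all voices busy, STEAL voice 1 (pitch 72, oldest) -> assign | voices=[63 75 83]
Op 10: note_off(75): free voice 1 | voices=[63 - 83]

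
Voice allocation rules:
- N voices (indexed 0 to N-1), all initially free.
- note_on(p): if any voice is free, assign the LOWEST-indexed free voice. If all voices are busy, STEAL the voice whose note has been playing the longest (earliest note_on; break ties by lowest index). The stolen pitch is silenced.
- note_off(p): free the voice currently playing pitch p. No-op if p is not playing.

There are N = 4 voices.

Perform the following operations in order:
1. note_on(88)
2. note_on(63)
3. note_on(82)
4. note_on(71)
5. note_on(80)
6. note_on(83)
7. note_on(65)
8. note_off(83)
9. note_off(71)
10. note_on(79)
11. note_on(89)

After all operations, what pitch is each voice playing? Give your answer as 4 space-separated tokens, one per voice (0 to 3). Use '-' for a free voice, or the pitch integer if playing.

Answer: 80 79 65 89

Derivation:
Op 1: note_on(88): voice 0 is free -> assigned | voices=[88 - - -]
Op 2: note_on(63): voice 1 is free -> assigned | voices=[88 63 - -]
Op 3: note_on(82): voice 2 is free -> assigned | voices=[88 63 82 -]
Op 4: note_on(71): voice 3 is free -> assigned | voices=[88 63 82 71]
Op 5: note_on(80): all voices busy, STEAL voice 0 (pitch 88, oldest) -> assign | voices=[80 63 82 71]
Op 6: note_on(83): all voices busy, STEAL voice 1 (pitch 63, oldest) -> assign | voices=[80 83 82 71]
Op 7: note_on(65): all voices busy, STEAL voice 2 (pitch 82, oldest) -> assign | voices=[80 83 65 71]
Op 8: note_off(83): free voice 1 | voices=[80 - 65 71]
Op 9: note_off(71): free voice 3 | voices=[80 - 65 -]
Op 10: note_on(79): voice 1 is free -> assigned | voices=[80 79 65 -]
Op 11: note_on(89): voice 3 is free -> assigned | voices=[80 79 65 89]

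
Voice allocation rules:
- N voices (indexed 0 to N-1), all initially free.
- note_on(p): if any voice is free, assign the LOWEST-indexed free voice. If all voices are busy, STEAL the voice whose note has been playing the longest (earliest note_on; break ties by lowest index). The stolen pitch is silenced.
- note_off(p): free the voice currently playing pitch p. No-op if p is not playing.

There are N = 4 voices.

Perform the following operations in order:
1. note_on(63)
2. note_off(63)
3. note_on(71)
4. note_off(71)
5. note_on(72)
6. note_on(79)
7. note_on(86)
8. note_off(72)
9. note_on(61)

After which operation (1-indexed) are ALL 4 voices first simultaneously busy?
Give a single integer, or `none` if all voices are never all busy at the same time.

Answer: none

Derivation:
Op 1: note_on(63): voice 0 is free -> assigned | voices=[63 - - -]
Op 2: note_off(63): free voice 0 | voices=[- - - -]
Op 3: note_on(71): voice 0 is free -> assigned | voices=[71 - - -]
Op 4: note_off(71): free voice 0 | voices=[- - - -]
Op 5: note_on(72): voice 0 is free -> assigned | voices=[72 - - -]
Op 6: note_on(79): voice 1 is free -> assigned | voices=[72 79 - -]
Op 7: note_on(86): voice 2 is free -> assigned | voices=[72 79 86 -]
Op 8: note_off(72): free voice 0 | voices=[- 79 86 -]
Op 9: note_on(61): voice 0 is free -> assigned | voices=[61 79 86 -]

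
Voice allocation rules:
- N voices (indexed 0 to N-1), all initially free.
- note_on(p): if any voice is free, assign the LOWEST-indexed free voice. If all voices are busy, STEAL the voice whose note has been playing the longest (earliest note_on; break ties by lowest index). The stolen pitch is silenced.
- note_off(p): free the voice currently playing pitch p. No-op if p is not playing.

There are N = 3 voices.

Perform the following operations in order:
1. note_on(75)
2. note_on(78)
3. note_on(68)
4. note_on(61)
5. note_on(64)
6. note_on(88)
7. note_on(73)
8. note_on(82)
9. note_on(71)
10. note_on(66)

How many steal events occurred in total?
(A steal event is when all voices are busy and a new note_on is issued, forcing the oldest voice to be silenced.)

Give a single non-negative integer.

Answer: 7

Derivation:
Op 1: note_on(75): voice 0 is free -> assigned | voices=[75 - -]
Op 2: note_on(78): voice 1 is free -> assigned | voices=[75 78 -]
Op 3: note_on(68): voice 2 is free -> assigned | voices=[75 78 68]
Op 4: note_on(61): all voices busy, STEAL voice 0 (pitch 75, oldest) -> assign | voices=[61 78 68]
Op 5: note_on(64): all voices busy, STEAL voice 1 (pitch 78, oldest) -> assign | voices=[61 64 68]
Op 6: note_on(88): all voices busy, STEAL voice 2 (pitch 68, oldest) -> assign | voices=[61 64 88]
Op 7: note_on(73): all voices busy, STEAL voice 0 (pitch 61, oldest) -> assign | voices=[73 64 88]
Op 8: note_on(82): all voices busy, STEAL voice 1 (pitch 64, oldest) -> assign | voices=[73 82 88]
Op 9: note_on(71): all voices busy, STEAL voice 2 (pitch 88, oldest) -> assign | voices=[73 82 71]
Op 10: note_on(66): all voices busy, STEAL voice 0 (pitch 73, oldest) -> assign | voices=[66 82 71]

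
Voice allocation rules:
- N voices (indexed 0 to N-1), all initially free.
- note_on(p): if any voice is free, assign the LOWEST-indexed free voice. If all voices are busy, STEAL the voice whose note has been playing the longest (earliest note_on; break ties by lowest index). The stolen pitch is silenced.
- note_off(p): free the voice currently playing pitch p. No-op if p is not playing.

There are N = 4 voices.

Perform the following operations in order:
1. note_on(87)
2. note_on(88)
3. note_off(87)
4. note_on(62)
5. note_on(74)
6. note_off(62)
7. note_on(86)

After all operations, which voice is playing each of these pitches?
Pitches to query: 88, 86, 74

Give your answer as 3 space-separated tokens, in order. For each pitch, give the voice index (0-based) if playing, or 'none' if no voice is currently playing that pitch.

Answer: 1 0 2

Derivation:
Op 1: note_on(87): voice 0 is free -> assigned | voices=[87 - - -]
Op 2: note_on(88): voice 1 is free -> assigned | voices=[87 88 - -]
Op 3: note_off(87): free voice 0 | voices=[- 88 - -]
Op 4: note_on(62): voice 0 is free -> assigned | voices=[62 88 - -]
Op 5: note_on(74): voice 2 is free -> assigned | voices=[62 88 74 -]
Op 6: note_off(62): free voice 0 | voices=[- 88 74 -]
Op 7: note_on(86): voice 0 is free -> assigned | voices=[86 88 74 -]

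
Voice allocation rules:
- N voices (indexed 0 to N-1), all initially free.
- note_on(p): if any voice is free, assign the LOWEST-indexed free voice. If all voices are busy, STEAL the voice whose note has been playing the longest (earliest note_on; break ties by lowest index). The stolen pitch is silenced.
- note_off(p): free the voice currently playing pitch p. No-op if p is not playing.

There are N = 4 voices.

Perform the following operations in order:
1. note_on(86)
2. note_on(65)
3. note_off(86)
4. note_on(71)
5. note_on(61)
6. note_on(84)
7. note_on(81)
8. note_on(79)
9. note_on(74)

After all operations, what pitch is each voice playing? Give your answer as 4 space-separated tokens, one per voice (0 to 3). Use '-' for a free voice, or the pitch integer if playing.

Op 1: note_on(86): voice 0 is free -> assigned | voices=[86 - - -]
Op 2: note_on(65): voice 1 is free -> assigned | voices=[86 65 - -]
Op 3: note_off(86): free voice 0 | voices=[- 65 - -]
Op 4: note_on(71): voice 0 is free -> assigned | voices=[71 65 - -]
Op 5: note_on(61): voice 2 is free -> assigned | voices=[71 65 61 -]
Op 6: note_on(84): voice 3 is free -> assigned | voices=[71 65 61 84]
Op 7: note_on(81): all voices busy, STEAL voice 1 (pitch 65, oldest) -> assign | voices=[71 81 61 84]
Op 8: note_on(79): all voices busy, STEAL voice 0 (pitch 71, oldest) -> assign | voices=[79 81 61 84]
Op 9: note_on(74): all voices busy, STEAL voice 2 (pitch 61, oldest) -> assign | voices=[79 81 74 84]

Answer: 79 81 74 84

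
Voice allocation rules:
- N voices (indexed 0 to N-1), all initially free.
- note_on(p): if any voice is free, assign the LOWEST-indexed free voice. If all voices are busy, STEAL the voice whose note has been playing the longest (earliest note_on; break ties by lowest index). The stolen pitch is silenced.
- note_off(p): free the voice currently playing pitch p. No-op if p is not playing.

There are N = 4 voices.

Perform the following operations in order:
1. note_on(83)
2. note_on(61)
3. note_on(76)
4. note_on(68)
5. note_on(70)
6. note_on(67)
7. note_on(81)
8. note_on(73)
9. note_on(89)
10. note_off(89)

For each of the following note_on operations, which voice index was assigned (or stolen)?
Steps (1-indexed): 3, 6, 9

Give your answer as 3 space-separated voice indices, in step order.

Answer: 2 1 0

Derivation:
Op 1: note_on(83): voice 0 is free -> assigned | voices=[83 - - -]
Op 2: note_on(61): voice 1 is free -> assigned | voices=[83 61 - -]
Op 3: note_on(76): voice 2 is free -> assigned | voices=[83 61 76 -]
Op 4: note_on(68): voice 3 is free -> assigned | voices=[83 61 76 68]
Op 5: note_on(70): all voices busy, STEAL voice 0 (pitch 83, oldest) -> assign | voices=[70 61 76 68]
Op 6: note_on(67): all voices busy, STEAL voice 1 (pitch 61, oldest) -> assign | voices=[70 67 76 68]
Op 7: note_on(81): all voices busy, STEAL voice 2 (pitch 76, oldest) -> assign | voices=[70 67 81 68]
Op 8: note_on(73): all voices busy, STEAL voice 3 (pitch 68, oldest) -> assign | voices=[70 67 81 73]
Op 9: note_on(89): all voices busy, STEAL voice 0 (pitch 70, oldest) -> assign | voices=[89 67 81 73]
Op 10: note_off(89): free voice 0 | voices=[- 67 81 73]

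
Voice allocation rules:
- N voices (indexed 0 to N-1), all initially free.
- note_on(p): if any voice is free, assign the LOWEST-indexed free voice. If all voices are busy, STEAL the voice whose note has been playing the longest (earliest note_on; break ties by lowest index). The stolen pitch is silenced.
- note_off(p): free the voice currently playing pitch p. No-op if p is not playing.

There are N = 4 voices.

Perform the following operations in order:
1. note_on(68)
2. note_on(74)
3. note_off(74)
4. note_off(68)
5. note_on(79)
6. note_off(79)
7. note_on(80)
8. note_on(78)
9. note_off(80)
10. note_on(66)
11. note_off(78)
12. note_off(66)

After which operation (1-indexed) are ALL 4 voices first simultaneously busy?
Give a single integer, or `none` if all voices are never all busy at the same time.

Answer: none

Derivation:
Op 1: note_on(68): voice 0 is free -> assigned | voices=[68 - - -]
Op 2: note_on(74): voice 1 is free -> assigned | voices=[68 74 - -]
Op 3: note_off(74): free voice 1 | voices=[68 - - -]
Op 4: note_off(68): free voice 0 | voices=[- - - -]
Op 5: note_on(79): voice 0 is free -> assigned | voices=[79 - - -]
Op 6: note_off(79): free voice 0 | voices=[- - - -]
Op 7: note_on(80): voice 0 is free -> assigned | voices=[80 - - -]
Op 8: note_on(78): voice 1 is free -> assigned | voices=[80 78 - -]
Op 9: note_off(80): free voice 0 | voices=[- 78 - -]
Op 10: note_on(66): voice 0 is free -> assigned | voices=[66 78 - -]
Op 11: note_off(78): free voice 1 | voices=[66 - - -]
Op 12: note_off(66): free voice 0 | voices=[- - - -]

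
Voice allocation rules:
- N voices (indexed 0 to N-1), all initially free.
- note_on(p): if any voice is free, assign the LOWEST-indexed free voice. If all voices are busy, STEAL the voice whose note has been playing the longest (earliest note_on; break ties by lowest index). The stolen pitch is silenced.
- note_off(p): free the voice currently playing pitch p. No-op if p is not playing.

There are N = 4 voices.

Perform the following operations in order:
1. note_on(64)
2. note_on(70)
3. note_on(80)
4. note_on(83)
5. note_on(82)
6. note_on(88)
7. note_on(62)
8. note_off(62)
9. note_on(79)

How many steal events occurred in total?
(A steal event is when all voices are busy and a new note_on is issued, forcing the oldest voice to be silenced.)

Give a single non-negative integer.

Op 1: note_on(64): voice 0 is free -> assigned | voices=[64 - - -]
Op 2: note_on(70): voice 1 is free -> assigned | voices=[64 70 - -]
Op 3: note_on(80): voice 2 is free -> assigned | voices=[64 70 80 -]
Op 4: note_on(83): voice 3 is free -> assigned | voices=[64 70 80 83]
Op 5: note_on(82): all voices busy, STEAL voice 0 (pitch 64, oldest) -> assign | voices=[82 70 80 83]
Op 6: note_on(88): all voices busy, STEAL voice 1 (pitch 70, oldest) -> assign | voices=[82 88 80 83]
Op 7: note_on(62): all voices busy, STEAL voice 2 (pitch 80, oldest) -> assign | voices=[82 88 62 83]
Op 8: note_off(62): free voice 2 | voices=[82 88 - 83]
Op 9: note_on(79): voice 2 is free -> assigned | voices=[82 88 79 83]

Answer: 3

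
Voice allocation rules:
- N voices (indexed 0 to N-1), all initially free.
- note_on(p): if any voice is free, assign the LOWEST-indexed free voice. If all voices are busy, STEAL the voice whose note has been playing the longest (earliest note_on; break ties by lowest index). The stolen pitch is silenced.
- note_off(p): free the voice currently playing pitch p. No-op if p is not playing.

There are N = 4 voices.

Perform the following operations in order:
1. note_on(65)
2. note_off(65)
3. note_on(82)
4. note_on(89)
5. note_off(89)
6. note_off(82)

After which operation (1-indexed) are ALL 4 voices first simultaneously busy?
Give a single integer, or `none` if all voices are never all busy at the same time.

Answer: none

Derivation:
Op 1: note_on(65): voice 0 is free -> assigned | voices=[65 - - -]
Op 2: note_off(65): free voice 0 | voices=[- - - -]
Op 3: note_on(82): voice 0 is free -> assigned | voices=[82 - - -]
Op 4: note_on(89): voice 1 is free -> assigned | voices=[82 89 - -]
Op 5: note_off(89): free voice 1 | voices=[82 - - -]
Op 6: note_off(82): free voice 0 | voices=[- - - -]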